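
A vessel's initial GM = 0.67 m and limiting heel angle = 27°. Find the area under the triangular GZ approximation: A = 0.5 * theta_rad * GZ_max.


Formula: GZ_max = GM * sin(theta); Area = 0.5 * theta_rad * GZ_max
Step 1 — GZ_max = 0.67 * sin(27°) = 0.67 * 0.45399 = 0.304173 m
Step 2 — theta_rad = 27 * pi/180 = 0.471239 rad
Step 3 — Area = 0.5 * 0.471239 * 0.304173 ≈ 0.071669 m·rad (5 s.f.)

0.071669 m·rad


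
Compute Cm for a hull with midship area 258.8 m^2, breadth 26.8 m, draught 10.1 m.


Formula: Cm = Am / (B * T)
Step 1 — B * T = 26.8 * 10.1 = 270.68 m^2
Step 2 — Cm = 258.8 / 270.68 ≈ 0.95611 (5 s.f.)

0.95611


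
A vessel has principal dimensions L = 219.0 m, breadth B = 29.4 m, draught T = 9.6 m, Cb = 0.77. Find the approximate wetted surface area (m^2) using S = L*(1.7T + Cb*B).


Formula: S = 1.7*L*T + V/T with V = Cb*L*B*T, i.e. S = L * (1.7*T + Cb*B)
Step 1 — 1.7*T = 1.7 * 9.6 = 16.32 m
Step 2 — Cb*B = 0.77 * 29.4 = 22.638 m
Step 3 — 1.7*T + Cb*B = 16.32 + 22.638 = 38.958 m
Step 4 — S = 219.0 * 38.958 ≈ 8531.8 m^2 (5 s.f.)

8531.8 m^2


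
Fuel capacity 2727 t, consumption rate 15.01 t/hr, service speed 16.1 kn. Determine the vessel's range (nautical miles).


Formula: endurance = fuel / rate; range = endurance * speed
Step 1 — endurance = 2727 / 15.01 = 181.6789 hours
Step 2 — range = 181.6789 * 16.1 ≈ 2925.0 nautical miles (5 s.f.)

2925.0 NM


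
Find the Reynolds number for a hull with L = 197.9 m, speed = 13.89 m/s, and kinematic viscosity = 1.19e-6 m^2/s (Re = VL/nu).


Formula: Re = V * L / nu
Step 1 — V * L = 13.89 * 197.9 = 2748.831 m^2/s
Step 2 — Re = 2748.831 / 1.19e-6 = 2.31e+09

2.31e+09


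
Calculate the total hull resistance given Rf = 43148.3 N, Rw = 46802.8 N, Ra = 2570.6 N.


Formula: Rt = Rf + Rw + Ra
Substituting: Rt = 43148.3 + 46802.8 + 2570.6
Result: Rt = 92521.7 N

92521.7 N


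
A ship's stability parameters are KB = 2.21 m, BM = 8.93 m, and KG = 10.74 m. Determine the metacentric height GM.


Formula: GM = KB + BM - KG
Step 1 — KM = KB + BM = 2.21 + 8.93 = 11.14 m
Step 2 — GM = KM - KG = 11.14 - 10.74 = 0.4 m

0.4 m


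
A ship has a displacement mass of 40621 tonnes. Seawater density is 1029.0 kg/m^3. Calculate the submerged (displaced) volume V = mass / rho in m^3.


Formula: V = mass / rho
Step 1 — convert tonnes to kg: 40621 t * 1000 = 40621000 kg
Step 2 — V = 40621000 / 1029.0 ≈ 39476 m^3 (5 s.f.)

39476 m^3


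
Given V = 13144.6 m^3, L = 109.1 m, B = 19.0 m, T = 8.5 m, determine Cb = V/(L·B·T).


Formula: Cb = V / (L * B * T)
Step 1 — L * B * T = 109.1 * 19.0 * 8.5 = 17619.65 m^3
Step 2 — Cb = 13144.6 / 17619.65 ≈ 0.74602 (5 s.f.)

0.74602


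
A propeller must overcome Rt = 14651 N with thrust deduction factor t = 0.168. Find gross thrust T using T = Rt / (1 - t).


Formula: T = Rt / (1 - t)
Step 1 — (1 - t) = 1 - 0.168 = 0.832
Step 2 — T = 14651 / 0.832 ≈ 17609 N (5 s.f.)

17609 N


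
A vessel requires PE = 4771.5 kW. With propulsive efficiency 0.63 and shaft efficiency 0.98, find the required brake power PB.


Formula: PB = PE / (eta_D * eta_S)
Step 1 — combined efficiency = eta_D * eta_S = 0.63 * 0.98 = 0.6174
Step 2 — PB = 4771.5 / 0.6174 ≈ 7728.4 kW (5 s.f.)

7728.4 kW


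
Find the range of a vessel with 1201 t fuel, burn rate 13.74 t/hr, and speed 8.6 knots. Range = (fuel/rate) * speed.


Formula: endurance = fuel / rate; range = endurance * speed
Step 1 — endurance = 1201 / 13.74 = 87.409 hours
Step 2 — range = 87.409 * 8.6 ≈ 751.72 nautical miles (5 s.f.)

751.72 NM


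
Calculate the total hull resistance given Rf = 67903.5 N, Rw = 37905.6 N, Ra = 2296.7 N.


Formula: Rt = Rf + Rw + Ra
Substituting: Rt = 67903.5 + 37905.6 + 2296.7
Result: Rt = 108105.8 N

108105.8 N


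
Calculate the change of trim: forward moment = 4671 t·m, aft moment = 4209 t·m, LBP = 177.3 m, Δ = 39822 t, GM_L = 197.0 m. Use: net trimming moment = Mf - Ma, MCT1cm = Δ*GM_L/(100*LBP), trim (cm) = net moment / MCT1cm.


Formula: net trimming moment = Mf - Ma; MCT1cm = Δ*GM_L/(100*LBP); trim = net moment / MCT1cm
Step 1 — net trimming moment = 4671 - 4209 = 462 t·m
Step 2 — MCT1cm = 39822 * 197.0 / (100 * 177.3) = 442.4667 t·m/cm
Step 3 — trim = 462 / 442.4667 ≈ 1.0441 cm (5 s.f.)

1.0441 cm


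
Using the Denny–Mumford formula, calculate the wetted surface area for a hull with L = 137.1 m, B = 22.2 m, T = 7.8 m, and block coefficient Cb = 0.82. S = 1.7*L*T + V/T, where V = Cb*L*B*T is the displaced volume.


Formula: S = 1.7*L*T + V/T with V = Cb*L*B*T, i.e. S = L * (1.7*T + Cb*B)
Step 1 — 1.7*T = 1.7 * 7.8 = 13.26 m
Step 2 — Cb*B = 0.82 * 22.2 = 18.204 m
Step 3 — 1.7*T + Cb*B = 13.26 + 18.204 = 31.464 m
Step 4 — S = 137.1 * 31.464 ≈ 4313.7 m^2 (5 s.f.)

4313.7 m^2


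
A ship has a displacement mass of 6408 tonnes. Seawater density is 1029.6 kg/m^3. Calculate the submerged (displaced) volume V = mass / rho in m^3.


Formula: V = mass / rho
Step 1 — convert tonnes to kg: 6408 t * 1000 = 6408000 kg
Step 2 — V = 6408000 / 1029.6 ≈ 6223.8 m^3 (5 s.f.)

6223.8 m^3


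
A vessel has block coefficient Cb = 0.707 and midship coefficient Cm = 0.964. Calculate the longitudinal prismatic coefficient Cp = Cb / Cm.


Formula: Cp = Cb / Cm
Substituting: Cp = 0.707 / 0.964
Result: Cp ≈ 0.73340 (5 s.f.)

0.73340


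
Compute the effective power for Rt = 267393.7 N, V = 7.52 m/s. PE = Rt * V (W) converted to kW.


Formula: PE = Rt * V / 1000 (kW)
Step 1 — PE (W) = 267393.7 * 7.52 = 2010800.624 W
Step 2 — PE (kW) = 2010800.624 / 1000 ≈ 2010.8 kW (5 s.f.)

2010.8 kW


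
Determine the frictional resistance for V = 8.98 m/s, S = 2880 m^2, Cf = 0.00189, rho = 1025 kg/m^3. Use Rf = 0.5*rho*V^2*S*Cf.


Formula: Rf = 0.5 * rho * V^2 * S * Cf
Step 1 — V^2 = 8.98^2 = 80.6404
Step 2 — 0.5 * rho * V^2 = 0.5 * 1025 * 80.6404 = 41328.205
Step 3 — Rf = 41328.205 * 2880 * 0.00189 ≈ 224960 N (5 s.f.)

224960 N


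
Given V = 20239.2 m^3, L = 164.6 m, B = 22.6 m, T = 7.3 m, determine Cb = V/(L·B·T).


Formula: Cb = V / (L * B * T)
Step 1 — L * B * T = 164.6 * 22.6 * 7.3 = 27155.708 m^3
Step 2 — Cb = 20239.2 / 27155.708 ≈ 0.74530 (5 s.f.)

0.74530


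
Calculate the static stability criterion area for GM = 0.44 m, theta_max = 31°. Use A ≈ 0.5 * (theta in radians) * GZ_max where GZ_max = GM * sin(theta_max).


Formula: GZ_max = GM * sin(theta); Area = 0.5 * theta_rad * GZ_max
Step 1 — GZ_max = 0.44 * sin(31°) = 0.44 * 0.515038 = 0.226617 m
Step 2 — theta_rad = 31 * pi/180 = 0.541052 rad
Step 3 — Area = 0.5 * 0.541052 * 0.226617 ≈ 0.061306 m·rad (5 s.f.)

0.061306 m·rad


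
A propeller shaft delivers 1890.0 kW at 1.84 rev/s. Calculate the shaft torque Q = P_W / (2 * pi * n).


Formula: Q = P_W / (2 * pi * n)
Step 1 — P_W = 1890.0 kW * 1000 = 1890000.0 W
Step 2 — 2 * pi * n = 2 * pi * 1.84 = 11.561061
Step 3 — Q = 1890000.0 / 11.561061 ≈ 163480 N·m (5 s.f.)

163480 N·m


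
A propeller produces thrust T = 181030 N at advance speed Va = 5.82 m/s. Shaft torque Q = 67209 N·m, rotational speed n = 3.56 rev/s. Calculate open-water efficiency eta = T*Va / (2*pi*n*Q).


Formula: eta = T * Va / (2 * pi * n * Q)
Step 1 — numerator = T * Va = 181030 * 5.82 = 1053594.6
Step 2 — 2 * pi * n = 2 * pi * 3.56 = 22.36814
Step 3 — denominator = 22.36814 * 67209 = 1503340.32
Step 4 — eta = 1053594.6 / 1503340.32 ≈ 0.70084 (5 s.f.)

0.70084


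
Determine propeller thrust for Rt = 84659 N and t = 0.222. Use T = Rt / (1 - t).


Formula: T = Rt / (1 - t)
Step 1 — (1 - t) = 1 - 0.222 = 0.778
Step 2 — T = 84659 / 0.778 ≈ 108820 N (5 s.f.)

108820 N


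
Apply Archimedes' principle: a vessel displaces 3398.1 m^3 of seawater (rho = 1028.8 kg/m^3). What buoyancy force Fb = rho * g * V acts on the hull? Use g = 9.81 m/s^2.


Formula: Fb = rho * g * V
Substituting: Fb = 1028.8 * 9.81 * 3398.1
Intermediate: 1028.8 * 9.81 = 10092.528
Result: Fb = 10092.528 * 3398.1 ≈ 34295000 N (5 s.f.)

34295000 N


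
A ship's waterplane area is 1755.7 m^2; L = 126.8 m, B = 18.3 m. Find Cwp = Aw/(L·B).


Formula: Cwp = Aw / (L * B)
Step 1 — L * B = 126.8 * 18.3 = 2320.44 m^2
Step 2 — Cwp = 1755.7 / 2320.44 ≈ 0.75662 (5 s.f.)

0.75662


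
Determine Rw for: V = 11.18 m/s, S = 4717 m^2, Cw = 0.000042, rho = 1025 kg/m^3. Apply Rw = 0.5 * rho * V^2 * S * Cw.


Formula: Rw = 0.5 * rho * V^2 * S * Cw
Step 1 — V^2 = 11.18^2 = 124.9924
Step 2 — 0.5 * rho * V^2 = 0.5 * 1025 * 124.9924 = 64058.605
Step 3 — Rw = 64058.605 * 4717 * 0.000042 ≈ 12691 N (5 s.f.)

12691 N


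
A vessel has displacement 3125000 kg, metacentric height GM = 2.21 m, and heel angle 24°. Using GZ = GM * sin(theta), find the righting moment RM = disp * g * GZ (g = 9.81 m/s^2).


Formula: GZ = GM * sin(theta); RM = disp * g * GZ
Step 1 — GZ = 2.21 * sin(24°) = 2.21 * 0.406737 = 0.898889 m
Step 2 — RM = 3125000 * 9.81 * 0.898889 ≈ 27557000 N·m (5 s.f.)

27557000 N·m


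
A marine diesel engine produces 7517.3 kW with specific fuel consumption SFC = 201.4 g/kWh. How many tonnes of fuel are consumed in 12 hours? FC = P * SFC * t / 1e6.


Formula: FC (tonnes) = P * SFC * t / 1,000,000
Step 1 — P * SFC * t = 7517.3 * 201.4 * 12 = 18167810.64 g
Step 2 — FC (tonnes) = 18167810.64 / 1,000,000 ≈ 18.168 tonnes (5 s.f.)

18.168 tonnes


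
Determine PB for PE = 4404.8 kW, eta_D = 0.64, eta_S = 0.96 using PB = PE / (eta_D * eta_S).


Formula: PB = PE / (eta_D * eta_S)
Step 1 — combined efficiency = eta_D * eta_S = 0.64 * 0.96 = 0.6144
Step 2 — PB = 4404.8 / 0.6144 ≈ 7169.3 kW (5 s.f.)

7169.3 kW


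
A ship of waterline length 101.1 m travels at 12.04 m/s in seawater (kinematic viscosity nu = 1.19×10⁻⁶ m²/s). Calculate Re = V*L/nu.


Formula: Re = V * L / nu
Step 1 — V * L = 12.04 * 101.1 = 1217.244 m^2/s
Step 2 — Re = 1217.244 / 1.19e-6 = 1.02e+09

1.02e+09


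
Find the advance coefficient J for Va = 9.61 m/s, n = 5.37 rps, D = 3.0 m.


Formula: J = Va / (n * D)
Step 1 — n * D = 5.37 * 3.0 = 16.11
Step 2 — J = 9.61 / 16.11 ≈ 0.59652 (5 s.f.)

0.59652


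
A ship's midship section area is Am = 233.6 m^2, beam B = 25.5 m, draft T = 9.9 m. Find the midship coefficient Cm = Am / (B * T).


Formula: Cm = Am / (B * T)
Step 1 — B * T = 25.5 * 9.9 = 252.45 m^2
Step 2 — Cm = 233.6 / 252.45 ≈ 0.92533 (5 s.f.)

0.92533


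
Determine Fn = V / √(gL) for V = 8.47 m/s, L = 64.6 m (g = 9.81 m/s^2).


Formula: Fn = V / sqrt(g * L)
Step 1 — g * L = 9.81 * 64.6 = 633.726
Step 2 — sqrt(g * L) = sqrt(633.726) = 25.173915
Step 3 — Fn = 8.47 / 25.173915 ≈ 0.33646 (5 s.f.)

0.33646


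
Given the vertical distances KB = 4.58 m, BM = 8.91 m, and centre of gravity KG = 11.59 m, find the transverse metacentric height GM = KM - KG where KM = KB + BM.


Formula: GM = KB + BM - KG
Step 1 — KM = KB + BM = 4.58 + 8.91 = 13.49 m
Step 2 — GM = KM - KG = 13.49 - 11.59 = 1.9 m

1.9 m


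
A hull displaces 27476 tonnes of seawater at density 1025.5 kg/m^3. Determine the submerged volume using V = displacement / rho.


Formula: V = mass / rho
Step 1 — convert tonnes to kg: 27476 t * 1000 = 27476000 kg
Step 2 — V = 27476000 / 1025.5 ≈ 26793 m^3 (5 s.f.)

26793 m^3


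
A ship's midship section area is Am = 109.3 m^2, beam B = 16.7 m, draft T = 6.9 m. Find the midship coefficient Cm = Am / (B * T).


Formula: Cm = Am / (B * T)
Step 1 — B * T = 16.7 * 6.9 = 115.23 m^2
Step 2 — Cm = 109.3 / 115.23 ≈ 0.94854 (5 s.f.)

0.94854


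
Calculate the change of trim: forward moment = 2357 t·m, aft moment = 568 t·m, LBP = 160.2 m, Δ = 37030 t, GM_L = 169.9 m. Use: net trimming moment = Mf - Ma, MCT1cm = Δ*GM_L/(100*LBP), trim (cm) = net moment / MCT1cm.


Formula: net trimming moment = Mf - Ma; MCT1cm = Δ*GM_L/(100*LBP); trim = net moment / MCT1cm
Step 1 — net trimming moment = 2357 - 568 = 1789 t·m
Step 2 — MCT1cm = 37030 * 169.9 / (100 * 160.2) = 392.7214 t·m/cm
Step 3 — trim = 1789 / 392.7214 ≈ 4.5554 cm (5 s.f.)

4.5554 cm


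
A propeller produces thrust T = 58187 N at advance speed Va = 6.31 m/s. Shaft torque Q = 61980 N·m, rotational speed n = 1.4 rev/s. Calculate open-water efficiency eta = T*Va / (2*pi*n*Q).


Formula: eta = T * Va / (2 * pi * n * Q)
Step 1 — numerator = T * Va = 58187 * 6.31 = 367159.97
Step 2 — 2 * pi * n = 2 * pi * 1.4 = 8.796459
Step 3 — denominator = 8.796459 * 61980 = 545204.53
Step 4 — eta = 367159.97 / 545204.53 ≈ 0.67344 (5 s.f.)

0.67344


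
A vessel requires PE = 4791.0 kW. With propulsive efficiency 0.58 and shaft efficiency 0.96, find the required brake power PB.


Formula: PB = PE / (eta_D * eta_S)
Step 1 — combined efficiency = eta_D * eta_S = 0.58 * 0.96 = 0.5568
Step 2 — PB = 4791.0 / 0.5568 ≈ 8604.5 kW (5 s.f.)

8604.5 kW


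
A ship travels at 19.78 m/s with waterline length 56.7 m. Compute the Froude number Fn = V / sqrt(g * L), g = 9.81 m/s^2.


Formula: Fn = V / sqrt(g * L)
Step 1 — g * L = 9.81 * 56.7 = 556.227
Step 2 — sqrt(g * L) = sqrt(556.227) = 23.584465
Step 3 — Fn = 19.78 / 23.584465 ≈ 0.83869 (5 s.f.)

0.83869


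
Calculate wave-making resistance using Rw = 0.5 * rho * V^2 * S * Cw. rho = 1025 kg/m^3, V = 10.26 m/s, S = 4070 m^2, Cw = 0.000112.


Formula: Rw = 0.5 * rho * V^2 * S * Cw
Step 1 — V^2 = 10.26^2 = 105.2676
Step 2 — 0.5 * rho * V^2 = 0.5 * 1025 * 105.2676 = 53949.645
Step 3 — Rw = 53949.645 * 4070 * 0.000112 ≈ 24592 N (5 s.f.)

24592 N


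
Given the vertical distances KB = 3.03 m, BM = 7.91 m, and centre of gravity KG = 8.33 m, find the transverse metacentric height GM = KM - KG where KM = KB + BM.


Formula: GM = KB + BM - KG
Step 1 — KM = KB + BM = 3.03 + 7.91 = 10.94 m
Step 2 — GM = KM - KG = 10.94 - 8.33 = 2.61 m

2.61 m


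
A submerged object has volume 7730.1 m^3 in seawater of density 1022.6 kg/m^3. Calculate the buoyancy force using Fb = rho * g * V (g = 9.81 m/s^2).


Formula: Fb = rho * g * V
Substituting: Fb = 1022.6 * 9.81 * 7730.1
Intermediate: 1022.6 * 9.81 = 10031.706
Result: Fb = 10031.706 * 7730.1 ≈ 77546000 N (5 s.f.)

77546000 N


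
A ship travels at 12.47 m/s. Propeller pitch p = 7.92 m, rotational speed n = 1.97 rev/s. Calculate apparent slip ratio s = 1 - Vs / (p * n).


Formula: s = 1 - Vs / (p * n)
Step 1 — p * n = 7.92 * 1.97 = 15.6024
Step 2 — Vs / (p*n) = 12.47 / 15.6024 = 0.799236 (6 d.p.)
Step 3 — s = 1 - 0.799236 = 0.200764

0.200764


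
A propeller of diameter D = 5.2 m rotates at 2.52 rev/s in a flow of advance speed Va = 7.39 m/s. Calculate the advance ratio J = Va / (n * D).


Formula: J = Va / (n * D)
Step 1 — n * D = 2.52 * 5.2 = 13.104
Step 2 — J = 7.39 / 13.104 ≈ 0.56395 (5 s.f.)

0.56395


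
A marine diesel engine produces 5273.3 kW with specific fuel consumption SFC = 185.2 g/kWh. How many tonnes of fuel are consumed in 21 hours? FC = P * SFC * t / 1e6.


Formula: FC (tonnes) = P * SFC * t / 1,000,000
Step 1 — P * SFC * t = 5273.3 * 185.2 * 21 = 20508918.36 g
Step 2 — FC (tonnes) = 20508918.36 / 1,000,000 ≈ 20.509 tonnes (5 s.f.)

20.509 tonnes


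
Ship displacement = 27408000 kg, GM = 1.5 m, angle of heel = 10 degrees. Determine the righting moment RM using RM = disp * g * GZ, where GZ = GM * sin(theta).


Formula: GZ = GM * sin(theta); RM = disp * g * GZ
Step 1 — GZ = 1.5 * sin(10°) = 1.5 * 0.173648 = 0.260472 m
Step 2 — RM = 27408000 * 9.81 * 0.260472 ≈ 70034000 N·m (5 s.f.)

70034000 N·m


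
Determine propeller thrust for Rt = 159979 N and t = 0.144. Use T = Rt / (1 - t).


Formula: T = Rt / (1 - t)
Step 1 — (1 - t) = 1 - 0.144 = 0.856
Step 2 — T = 159979 / 0.856 ≈ 186890 N (5 s.f.)

186890 N


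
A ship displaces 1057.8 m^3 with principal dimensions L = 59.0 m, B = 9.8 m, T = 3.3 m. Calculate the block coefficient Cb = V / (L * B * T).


Formula: Cb = V / (L * B * T)
Step 1 — L * B * T = 59.0 * 9.8 * 3.3 = 1908.06 m^3
Step 2 — Cb = 1057.8 / 1908.06 ≈ 0.55439 (5 s.f.)

0.55439


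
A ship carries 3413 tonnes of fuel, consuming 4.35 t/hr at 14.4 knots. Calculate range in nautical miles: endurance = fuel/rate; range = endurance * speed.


Formula: endurance = fuel / rate; range = endurance * speed
Step 1 — endurance = 3413 / 4.35 = 784.5977 hours
Step 2 — range = 784.5977 * 14.4 ≈ 11298 nautical miles (5 s.f.)

11298 NM


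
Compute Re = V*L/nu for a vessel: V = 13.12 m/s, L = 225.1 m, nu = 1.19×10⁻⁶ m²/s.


Formula: Re = V * L / nu
Step 1 — V * L = 13.12 * 225.1 = 2953.312 m^2/s
Step 2 — Re = 2953.312 / 1.19e-6 = 2.48e+09

2.48e+09


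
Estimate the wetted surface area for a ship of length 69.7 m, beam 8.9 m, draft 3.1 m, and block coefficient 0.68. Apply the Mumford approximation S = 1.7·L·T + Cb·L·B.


Formula: S = 1.7*L*T + V/T with V = Cb*L*B*T, i.e. S = L * (1.7*T + Cb*B)
Step 1 — 1.7*T = 1.7 * 3.1 = 5.27 m
Step 2 — Cb*B = 0.68 * 8.9 = 6.052 m
Step 3 — 1.7*T + Cb*B = 5.27 + 6.052 = 11.322 m
Step 4 — S = 69.7 * 11.322 ≈ 789.14 m^2 (5 s.f.)

789.14 m^2


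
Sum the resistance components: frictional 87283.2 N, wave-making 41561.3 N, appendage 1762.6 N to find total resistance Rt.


Formula: Rt = Rf + Rw + Ra
Substituting: Rt = 87283.2 + 41561.3 + 1762.6
Result: Rt = 130607.1 N

130607.1 N


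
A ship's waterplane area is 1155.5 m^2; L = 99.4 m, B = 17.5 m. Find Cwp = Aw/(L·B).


Formula: Cwp = Aw / (L * B)
Step 1 — L * B = 99.4 * 17.5 = 1739.5 m^2
Step 2 — Cwp = 1155.5 / 1739.5 ≈ 0.66427 (5 s.f.)

0.66427


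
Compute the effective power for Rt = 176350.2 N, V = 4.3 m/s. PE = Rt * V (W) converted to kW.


Formula: PE = Rt * V / 1000 (kW)
Step 1 — PE (W) = 176350.2 * 4.3 = 758305.86 W
Step 2 — PE (kW) = 758305.86 / 1000 ≈ 758.31 kW (5 s.f.)

758.31 kW


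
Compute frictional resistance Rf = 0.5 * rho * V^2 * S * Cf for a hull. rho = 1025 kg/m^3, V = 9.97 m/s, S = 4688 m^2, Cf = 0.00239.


Formula: Rf = 0.5 * rho * V^2 * S * Cf
Step 1 — V^2 = 9.97^2 = 99.4009
Step 2 — 0.5 * rho * V^2 = 0.5 * 1025 * 99.4009 = 50942.96125
Step 3 — Rf = 50942.96125 * 4688 * 0.00239 ≈ 570780 N (5 s.f.)

570780 N


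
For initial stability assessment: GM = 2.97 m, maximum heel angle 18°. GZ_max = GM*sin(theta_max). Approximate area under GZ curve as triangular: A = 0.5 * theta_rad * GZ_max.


Formula: GZ_max = GM * sin(theta); Area = 0.5 * theta_rad * GZ_max
Step 1 — GZ_max = 2.97 * sin(18°) = 2.97 * 0.309017 = 0.91778 m
Step 2 — theta_rad = 18 * pi/180 = 0.314159 rad
Step 3 — Area = 0.5 * 0.314159 * 0.91778 ≈ 0.14416 m·rad (5 s.f.)

0.14416 m·rad


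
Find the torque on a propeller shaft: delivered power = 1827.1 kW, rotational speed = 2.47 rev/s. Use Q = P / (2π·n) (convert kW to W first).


Formula: Q = P_W / (2 * pi * n)
Step 1 — P_W = 1827.1 kW * 1000 = 1827100.0 W
Step 2 — 2 * pi * n = 2 * pi * 2.47 = 15.519468
Step 3 — Q = 1827100.0 / 15.519468 ≈ 117730 N·m (5 s.f.)

117730 N·m


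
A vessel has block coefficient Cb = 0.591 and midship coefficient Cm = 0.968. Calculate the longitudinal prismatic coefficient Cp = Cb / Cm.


Formula: Cp = Cb / Cm
Substituting: Cp = 0.591 / 0.968
Result: Cp ≈ 0.61054 (5 s.f.)

0.61054


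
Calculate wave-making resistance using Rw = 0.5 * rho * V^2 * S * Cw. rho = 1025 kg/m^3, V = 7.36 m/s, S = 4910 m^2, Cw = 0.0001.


Formula: Rw = 0.5 * rho * V^2 * S * Cw
Step 1 — V^2 = 7.36^2 = 54.1696
Step 2 — 0.5 * rho * V^2 = 0.5 * 1025 * 54.1696 = 27761.92
Step 3 — Rw = 27761.92 * 4910 * 0.0001 ≈ 13631 N (5 s.f.)

13631 N


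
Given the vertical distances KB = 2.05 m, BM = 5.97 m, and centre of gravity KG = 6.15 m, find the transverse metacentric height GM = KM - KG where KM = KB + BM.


Formula: GM = KB + BM - KG
Step 1 — KM = KB + BM = 2.05 + 5.97 = 8.02 m
Step 2 — GM = KM - KG = 8.02 - 6.15 = 1.87 m

1.87 m


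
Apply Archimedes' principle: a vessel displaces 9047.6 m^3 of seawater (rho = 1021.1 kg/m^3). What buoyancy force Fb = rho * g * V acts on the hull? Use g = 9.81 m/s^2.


Formula: Fb = rho * g * V
Substituting: Fb = 1021.1 * 9.81 * 9047.6
Intermediate: 1021.1 * 9.81 = 10016.991
Result: Fb = 10016.991 * 9047.6 ≈ 90630000 N (5 s.f.)

90630000 N


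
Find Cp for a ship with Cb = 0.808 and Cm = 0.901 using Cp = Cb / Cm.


Formula: Cp = Cb / Cm
Substituting: Cp = 0.808 / 0.901
Result: Cp ≈ 0.89678 (5 s.f.)

0.89678


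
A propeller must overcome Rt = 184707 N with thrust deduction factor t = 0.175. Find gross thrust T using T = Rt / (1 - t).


Formula: T = Rt / (1 - t)
Step 1 — (1 - t) = 1 - 0.175 = 0.825
Step 2 — T = 184707 / 0.825 ≈ 223890 N (5 s.f.)

223890 N


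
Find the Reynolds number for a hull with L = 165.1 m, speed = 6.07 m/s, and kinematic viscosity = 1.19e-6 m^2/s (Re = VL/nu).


Formula: Re = V * L / nu
Step 1 — V * L = 6.07 * 165.1 = 1002.157 m^2/s
Step 2 — Re = 1002.157 / 1.19e-6 = 8.42e+08

8.42e+08


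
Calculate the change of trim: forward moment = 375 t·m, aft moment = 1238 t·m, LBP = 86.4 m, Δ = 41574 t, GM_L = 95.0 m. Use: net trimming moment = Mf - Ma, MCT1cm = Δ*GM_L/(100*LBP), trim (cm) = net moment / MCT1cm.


Formula: net trimming moment = Mf - Ma; MCT1cm = Δ*GM_L/(100*LBP); trim = net moment / MCT1cm
Step 1 — net trimming moment = 375 - 1238 = -863 t·m
Step 2 — MCT1cm = 41574 * 95.0 / (100 * 86.4) = 457.1215 t·m/cm
Step 3 — trim = -863 / 457.1215 ≈ -1.8879 cm (5 s.f.)

-1.8879 cm


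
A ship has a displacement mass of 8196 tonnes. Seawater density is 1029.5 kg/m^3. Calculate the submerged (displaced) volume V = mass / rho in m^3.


Formula: V = mass / rho
Step 1 — convert tonnes to kg: 8196 t * 1000 = 8196000 kg
Step 2 — V = 8196000 / 1029.5 ≈ 7961.1 m^3 (5 s.f.)

7961.1 m^3


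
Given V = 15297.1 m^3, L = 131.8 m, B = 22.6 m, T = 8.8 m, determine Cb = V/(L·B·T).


Formula: Cb = V / (L * B * T)
Step 1 — L * B * T = 131.8 * 22.6 * 8.8 = 26212.384 m^3
Step 2 — Cb = 15297.1 / 26212.384 ≈ 0.58358 (5 s.f.)

0.58358


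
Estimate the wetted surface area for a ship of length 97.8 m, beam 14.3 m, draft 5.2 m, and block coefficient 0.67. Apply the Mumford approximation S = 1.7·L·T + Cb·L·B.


Formula: S = 1.7*L*T + V/T with V = Cb*L*B*T, i.e. S = L * (1.7*T + Cb*B)
Step 1 — 1.7*T = 1.7 * 5.2 = 8.84 m
Step 2 — Cb*B = 0.67 * 14.3 = 9.581 m
Step 3 — 1.7*T + Cb*B = 8.84 + 9.581 = 18.421 m
Step 4 — S = 97.8 * 18.421 ≈ 1801.6 m^2 (5 s.f.)

1801.6 m^2


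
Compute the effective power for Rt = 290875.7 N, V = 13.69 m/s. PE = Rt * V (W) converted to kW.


Formula: PE = Rt * V / 1000 (kW)
Step 1 — PE (W) = 290875.7 * 13.69 = 3982088.333 W
Step 2 — PE (kW) = 3982088.333 / 1000 ≈ 3982.1 kW (5 s.f.)

3982.1 kW


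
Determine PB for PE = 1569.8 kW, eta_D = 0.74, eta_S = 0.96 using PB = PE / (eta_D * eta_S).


Formula: PB = PE / (eta_D * eta_S)
Step 1 — combined efficiency = eta_D * eta_S = 0.74 * 0.96 = 0.7104
Step 2 — PB = 1569.8 / 0.7104 ≈ 2209.7 kW (5 s.f.)

2209.7 kW


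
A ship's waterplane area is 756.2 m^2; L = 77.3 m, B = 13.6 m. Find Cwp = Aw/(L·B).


Formula: Cwp = Aw / (L * B)
Step 1 — L * B = 77.3 * 13.6 = 1051.28 m^2
Step 2 — Cwp = 756.2 / 1051.28 ≈ 0.71931 (5 s.f.)

0.71931


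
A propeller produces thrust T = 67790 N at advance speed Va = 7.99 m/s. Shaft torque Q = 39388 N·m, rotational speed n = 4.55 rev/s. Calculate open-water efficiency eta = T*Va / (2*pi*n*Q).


Formula: eta = T * Va / (2 * pi * n * Q)
Step 1 — numerator = T * Va = 67790 * 7.99 = 541642.1
Step 2 — 2 * pi * n = 2 * pi * 4.55 = 28.588493
Step 3 — denominator = 28.588493 * 39388 = 1126043.56
Step 4 — eta = 541642.1 / 1126043.56 ≈ 0.48101 (5 s.f.)

0.48101


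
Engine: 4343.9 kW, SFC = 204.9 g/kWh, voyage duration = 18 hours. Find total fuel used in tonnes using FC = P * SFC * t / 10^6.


Formula: FC (tonnes) = P * SFC * t / 1,000,000
Step 1 — P * SFC * t = 4343.9 * 204.9 * 18 = 16021171.98 g
Step 2 — FC (tonnes) = 16021171.98 / 1,000,000 ≈ 16.021 tonnes (5 s.f.)

16.021 tonnes


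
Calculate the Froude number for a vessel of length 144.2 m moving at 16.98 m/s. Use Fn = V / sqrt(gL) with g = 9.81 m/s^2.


Formula: Fn = V / sqrt(g * L)
Step 1 — g * L = 9.81 * 144.2 = 1414.602
Step 2 — sqrt(g * L) = sqrt(1414.602) = 37.611195
Step 3 — Fn = 16.98 / 37.611195 ≈ 0.45146 (5 s.f.)

0.45146


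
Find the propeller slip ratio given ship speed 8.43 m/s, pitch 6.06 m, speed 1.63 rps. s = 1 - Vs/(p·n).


Formula: s = 1 - Vs / (p * n)
Step 1 — p * n = 6.06 * 1.63 = 9.8778
Step 2 — Vs / (p*n) = 8.43 / 9.8778 = 0.853429 (6 d.p.)
Step 3 — s = 1 - 0.853429 = 0.146571

0.146571


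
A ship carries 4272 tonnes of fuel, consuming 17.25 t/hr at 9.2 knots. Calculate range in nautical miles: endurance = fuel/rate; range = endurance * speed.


Formula: endurance = fuel / rate; range = endurance * speed
Step 1 — endurance = 4272 / 17.25 = 247.6522 hours
Step 2 — range = 247.6522 * 9.2 ≈ 2278.4 nautical miles (5 s.f.)

2278.4 NM


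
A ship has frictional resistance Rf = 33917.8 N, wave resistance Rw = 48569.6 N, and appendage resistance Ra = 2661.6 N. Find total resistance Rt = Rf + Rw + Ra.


Formula: Rt = Rf + Rw + Ra
Substituting: Rt = 33917.8 + 48569.6 + 2661.6
Result: Rt = 85149.0 N

85149.0 N


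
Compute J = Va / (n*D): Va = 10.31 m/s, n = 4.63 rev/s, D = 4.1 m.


Formula: J = Va / (n * D)
Step 1 — n * D = 4.63 * 4.1 = 18.983
Step 2 — J = 10.31 / 18.983 ≈ 0.54312 (5 s.f.)

0.54312


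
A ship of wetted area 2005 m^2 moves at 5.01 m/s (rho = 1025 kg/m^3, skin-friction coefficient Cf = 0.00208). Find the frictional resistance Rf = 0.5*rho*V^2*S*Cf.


Formula: Rf = 0.5 * rho * V^2 * S * Cf
Step 1 — V^2 = 5.01^2 = 25.1001
Step 2 — 0.5 * rho * V^2 = 0.5 * 1025 * 25.1001 = 12863.80125
Step 3 — Rf = 12863.80125 * 2005 * 0.00208 ≈ 53647 N (5 s.f.)

53647 N


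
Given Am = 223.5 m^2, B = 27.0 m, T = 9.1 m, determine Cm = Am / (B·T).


Formula: Cm = Am / (B * T)
Step 1 — B * T = 27.0 * 9.1 = 245.7 m^2
Step 2 — Cm = 223.5 / 245.7 ≈ 0.90965 (5 s.f.)

0.90965


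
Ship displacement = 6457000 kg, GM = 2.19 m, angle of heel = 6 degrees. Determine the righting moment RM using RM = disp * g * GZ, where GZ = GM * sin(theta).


Formula: GZ = GM * sin(theta); RM = disp * g * GZ
Step 1 — GZ = 2.19 * sin(6°) = 2.19 * 0.104528 = 0.228916 m
Step 2 — RM = 6457000 * 9.81 * 0.228916 ≈ 14500000 N·m (5 s.f.)

14500000 N·m


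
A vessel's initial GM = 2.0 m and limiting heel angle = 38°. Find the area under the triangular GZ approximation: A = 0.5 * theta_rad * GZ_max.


Formula: GZ_max = GM * sin(theta); Area = 0.5 * theta_rad * GZ_max
Step 1 — GZ_max = 2.0 * sin(38°) = 2.0 * 0.615661 = 1.231322 m
Step 2 — theta_rad = 38 * pi/180 = 0.663225 rad
Step 3 — Area = 0.5 * 0.663225 * 1.231322 ≈ 0.40832 m·rad (5 s.f.)

0.40832 m·rad


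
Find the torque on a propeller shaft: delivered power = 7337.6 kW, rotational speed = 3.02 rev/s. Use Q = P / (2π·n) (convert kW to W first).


Formula: Q = P_W / (2 * pi * n)
Step 1 — P_W = 7337.6 kW * 1000 = 7337600.0 W
Step 2 — 2 * pi * n = 2 * pi * 3.02 = 18.97522
Step 3 — Q = 7337600.0 / 18.97522 ≈ 386690 N·m (5 s.f.)

386690 N·m


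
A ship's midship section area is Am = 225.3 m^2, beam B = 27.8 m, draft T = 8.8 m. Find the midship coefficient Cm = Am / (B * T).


Formula: Cm = Am / (B * T)
Step 1 — B * T = 27.8 * 8.8 = 244.64 m^2
Step 2 — Cm = 225.3 / 244.64 ≈ 0.92095 (5 s.f.)

0.92095


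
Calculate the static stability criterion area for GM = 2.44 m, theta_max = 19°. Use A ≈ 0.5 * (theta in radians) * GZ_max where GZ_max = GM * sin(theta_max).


Formula: GZ_max = GM * sin(theta); Area = 0.5 * theta_rad * GZ_max
Step 1 — GZ_max = 2.44 * sin(19°) = 2.44 * 0.325568 = 0.794386 m
Step 2 — theta_rad = 19 * pi/180 = 0.331613 rad
Step 3 — Area = 0.5 * 0.331613 * 0.794386 ≈ 0.13171 m·rad (5 s.f.)

0.13171 m·rad


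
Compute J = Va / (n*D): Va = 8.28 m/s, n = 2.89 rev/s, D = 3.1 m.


Formula: J = Va / (n * D)
Step 1 — n * D = 2.89 * 3.1 = 8.959
Step 2 — J = 8.28 / 8.959 ≈ 0.92421 (5 s.f.)

0.92421


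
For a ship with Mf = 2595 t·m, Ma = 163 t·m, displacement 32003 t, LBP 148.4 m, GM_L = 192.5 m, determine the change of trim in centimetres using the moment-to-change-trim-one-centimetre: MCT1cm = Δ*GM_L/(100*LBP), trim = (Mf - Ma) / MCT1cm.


Formula: net trimming moment = Mf - Ma; MCT1cm = Δ*GM_L/(100*LBP); trim = net moment / MCT1cm
Step 1 — net trimming moment = 2595 - 163 = 2432 t·m
Step 2 — MCT1cm = 32003 * 192.5 / (100 * 148.4) = 415.1333 t·m/cm
Step 3 — trim = 2432 / 415.1333 ≈ 5.8584 cm (5 s.f.)

5.8584 cm


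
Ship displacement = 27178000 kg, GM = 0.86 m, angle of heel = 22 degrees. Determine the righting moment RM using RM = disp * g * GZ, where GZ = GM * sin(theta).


Formula: GZ = GM * sin(theta); RM = disp * g * GZ
Step 1 — GZ = 0.86 * sin(22°) = 0.86 * 0.374607 = 0.322162 m
Step 2 — RM = 27178000 * 9.81 * 0.322162 ≈ 85894000 N·m (5 s.f.)

85894000 N·m


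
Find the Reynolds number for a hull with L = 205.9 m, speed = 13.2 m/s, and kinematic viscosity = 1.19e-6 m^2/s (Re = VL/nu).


Formula: Re = V * L / nu
Step 1 — V * L = 13.2 * 205.9 = 2717.88 m^2/s
Step 2 — Re = 2717.88 / 1.19e-6 = 2.28e+09

2.28e+09


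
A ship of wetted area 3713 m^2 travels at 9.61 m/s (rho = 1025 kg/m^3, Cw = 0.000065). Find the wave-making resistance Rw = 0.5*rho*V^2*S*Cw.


Formula: Rw = 0.5 * rho * V^2 * S * Cw
Step 1 — V^2 = 9.61^2 = 92.3521
Step 2 — 0.5 * rho * V^2 = 0.5 * 1025 * 92.3521 = 47330.45125
Step 3 — Rw = 47330.45125 * 3713 * 0.000065 ≈ 11423 N (5 s.f.)

11423 N


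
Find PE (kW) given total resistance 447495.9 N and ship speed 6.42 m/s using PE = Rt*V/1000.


Formula: PE = Rt * V / 1000 (kW)
Step 1 — PE (W) = 447495.9 * 6.42 = 2872923.678 W
Step 2 — PE (kW) = 2872923.678 / 1000 ≈ 2872.9 kW (5 s.f.)

2872.9 kW


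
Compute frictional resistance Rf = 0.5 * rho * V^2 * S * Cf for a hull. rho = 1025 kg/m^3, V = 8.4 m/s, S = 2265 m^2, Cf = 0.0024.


Formula: Rf = 0.5 * rho * V^2 * S * Cf
Step 1 — V^2 = 8.4^2 = 70.56
Step 2 — 0.5 * rho * V^2 = 0.5 * 1025 * 70.56 = 36162.0
Step 3 — Rf = 36162.0 * 2265 * 0.0024 ≈ 196580 N (5 s.f.)

196580 N


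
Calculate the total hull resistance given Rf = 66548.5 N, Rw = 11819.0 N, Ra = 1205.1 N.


Formula: Rt = Rf + Rw + Ra
Substituting: Rt = 66548.5 + 11819.0 + 1205.1
Result: Rt = 79572.6 N

79572.6 N


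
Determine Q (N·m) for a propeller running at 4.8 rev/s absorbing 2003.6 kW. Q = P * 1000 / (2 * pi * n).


Formula: Q = P_W / (2 * pi * n)
Step 1 — P_W = 2003.6 kW * 1000 = 2003600.0 W
Step 2 — 2 * pi * n = 2 * pi * 4.8 = 30.159289
Step 3 — Q = 2003600.0 / 30.159289 ≈ 66434 N·m (5 s.f.)

66434 N·m


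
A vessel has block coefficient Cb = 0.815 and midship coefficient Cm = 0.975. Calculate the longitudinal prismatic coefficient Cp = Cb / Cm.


Formula: Cp = Cb / Cm
Substituting: Cp = 0.815 / 0.975
Result: Cp ≈ 0.83590 (5 s.f.)

0.83590


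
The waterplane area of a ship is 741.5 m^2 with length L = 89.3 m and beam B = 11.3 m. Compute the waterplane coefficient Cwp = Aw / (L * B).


Formula: Cwp = Aw / (L * B)
Step 1 — L * B = 89.3 * 11.3 = 1009.09 m^2
Step 2 — Cwp = 741.5 / 1009.09 ≈ 0.73482 (5 s.f.)

0.73482


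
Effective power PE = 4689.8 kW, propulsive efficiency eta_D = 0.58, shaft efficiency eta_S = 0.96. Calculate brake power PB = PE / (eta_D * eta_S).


Formula: PB = PE / (eta_D * eta_S)
Step 1 — combined efficiency = eta_D * eta_S = 0.58 * 0.96 = 0.5568
Step 2 — PB = 4689.8 / 0.5568 ≈ 8422.8 kW (5 s.f.)

8422.8 kW


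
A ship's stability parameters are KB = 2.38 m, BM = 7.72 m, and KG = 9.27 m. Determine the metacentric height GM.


Formula: GM = KB + BM - KG
Step 1 — KM = KB + BM = 2.38 + 7.72 = 10.1 m
Step 2 — GM = KM - KG = 10.1 - 9.27 = 0.83 m

0.83 m


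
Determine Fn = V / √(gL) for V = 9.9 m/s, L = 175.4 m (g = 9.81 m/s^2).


Formula: Fn = V / sqrt(g * L)
Step 1 — g * L = 9.81 * 175.4 = 1720.674
Step 2 — sqrt(g * L) = sqrt(1720.674) = 41.481008
Step 3 — Fn = 9.9 / 41.481008 ≈ 0.23866 (5 s.f.)

0.23866


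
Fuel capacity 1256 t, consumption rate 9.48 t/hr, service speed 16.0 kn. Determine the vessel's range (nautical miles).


Formula: endurance = fuel / rate; range = endurance * speed
Step 1 — endurance = 1256 / 9.48 = 132.4895 hours
Step 2 — range = 132.4895 * 16.0 ≈ 2119.8 nautical miles (5 s.f.)

2119.8 NM


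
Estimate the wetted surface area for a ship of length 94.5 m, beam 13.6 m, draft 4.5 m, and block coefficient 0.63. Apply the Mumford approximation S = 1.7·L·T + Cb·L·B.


Formula: S = 1.7*L*T + V/T with V = Cb*L*B*T, i.e. S = L * (1.7*T + Cb*B)
Step 1 — 1.7*T = 1.7 * 4.5 = 7.65 m
Step 2 — Cb*B = 0.63 * 13.6 = 8.568 m
Step 3 — 1.7*T + Cb*B = 7.65 + 8.568 = 16.218 m
Step 4 — S = 94.5 * 16.218 ≈ 1532.6 m^2 (5 s.f.)

1532.6 m^2


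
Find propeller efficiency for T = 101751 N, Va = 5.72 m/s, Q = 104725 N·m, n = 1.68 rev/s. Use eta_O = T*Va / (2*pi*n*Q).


Formula: eta = T * Va / (2 * pi * n * Q)
Step 1 — numerator = T * Va = 101751 * 5.72 = 582015.72
Step 2 — 2 * pi * n = 2 * pi * 1.68 = 10.555751
Step 3 — denominator = 10.555751 * 104725 = 1105451.02
Step 4 — eta = 582015.72 / 1105451.02 ≈ 0.52650 (5 s.f.)

0.52650


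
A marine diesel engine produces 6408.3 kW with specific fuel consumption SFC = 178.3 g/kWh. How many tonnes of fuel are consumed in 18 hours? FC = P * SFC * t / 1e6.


Formula: FC (tonnes) = P * SFC * t / 1,000,000
Step 1 — P * SFC * t = 6408.3 * 178.3 * 18 = 20566798.02 g
Step 2 — FC (tonnes) = 20566798.02 / 1,000,000 ≈ 20.567 tonnes (5 s.f.)

20.567 tonnes


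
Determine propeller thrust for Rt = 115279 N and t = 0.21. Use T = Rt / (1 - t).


Formula: T = Rt / (1 - t)
Step 1 — (1 - t) = 1 - 0.21 = 0.79
Step 2 — T = 115279 / 0.79 ≈ 145920 N (5 s.f.)

145920 N


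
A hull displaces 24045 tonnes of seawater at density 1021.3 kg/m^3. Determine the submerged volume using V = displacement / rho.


Formula: V = mass / rho
Step 1 — convert tonnes to kg: 24045 t * 1000 = 24045000 kg
Step 2 — V = 24045000 / 1021.3 ≈ 23544 m^3 (5 s.f.)

23544 m^3


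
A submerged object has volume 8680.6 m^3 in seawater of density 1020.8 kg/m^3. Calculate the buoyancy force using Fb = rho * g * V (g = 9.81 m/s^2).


Formula: Fb = rho * g * V
Substituting: Fb = 1020.8 * 9.81 * 8680.6
Intermediate: 1020.8 * 9.81 = 10014.048
Result: Fb = 10014.048 * 8680.6 ≈ 86928000 N (5 s.f.)

86928000 N


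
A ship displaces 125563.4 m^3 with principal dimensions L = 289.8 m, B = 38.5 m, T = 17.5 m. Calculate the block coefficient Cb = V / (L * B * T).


Formula: Cb = V / (L * B * T)
Step 1 — L * B * T = 289.8 * 38.5 * 17.5 = 195252.75 m^3
Step 2 — Cb = 125563.4 / 195252.75 ≈ 0.64308 (5 s.f.)

0.64308


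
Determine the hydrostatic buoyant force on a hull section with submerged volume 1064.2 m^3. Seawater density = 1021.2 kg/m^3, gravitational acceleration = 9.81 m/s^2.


Formula: Fb = rho * g * V
Substituting: Fb = 1021.2 * 9.81 * 1064.2
Intermediate: 1021.2 * 9.81 = 10017.972
Result: Fb = 10017.972 * 1064.2 ≈ 10661000 N (5 s.f.)

10661000 N


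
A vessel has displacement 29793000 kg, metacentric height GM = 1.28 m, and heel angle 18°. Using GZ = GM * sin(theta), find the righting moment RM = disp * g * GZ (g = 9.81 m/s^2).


Formula: GZ = GM * sin(theta); RM = disp * g * GZ
Step 1 — GZ = 1.28 * sin(18°) = 1.28 * 0.309017 = 0.395542 m
Step 2 — RM = 29793000 * 9.81 * 0.395542 ≈ 115600000 N·m (5 s.f.)

115600000 N·m


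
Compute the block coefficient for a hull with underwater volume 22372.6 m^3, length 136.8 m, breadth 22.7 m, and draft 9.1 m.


Formula: Cb = V / (L * B * T)
Step 1 — L * B * T = 136.8 * 22.7 * 9.1 = 28258.776 m^3
Step 2 — Cb = 22372.6 / 28258.776 ≈ 0.79170 (5 s.f.)

0.79170


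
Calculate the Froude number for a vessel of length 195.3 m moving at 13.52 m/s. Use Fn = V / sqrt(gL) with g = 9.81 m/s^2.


Formula: Fn = V / sqrt(g * L)
Step 1 — g * L = 9.81 * 195.3 = 1915.893
Step 2 — sqrt(g * L) = sqrt(1915.893) = 43.770915
Step 3 — Fn = 13.52 / 43.770915 ≈ 0.30888 (5 s.f.)

0.30888


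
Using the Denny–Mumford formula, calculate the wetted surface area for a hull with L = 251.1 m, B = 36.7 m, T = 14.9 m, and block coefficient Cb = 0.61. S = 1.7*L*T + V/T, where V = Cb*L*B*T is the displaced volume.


Formula: S = 1.7*L*T + V/T with V = Cb*L*B*T, i.e. S = L * (1.7*T + Cb*B)
Step 1 — 1.7*T = 1.7 * 14.9 = 25.33 m
Step 2 — Cb*B = 0.61 * 36.7 = 22.387 m
Step 3 — 1.7*T + Cb*B = 25.33 + 22.387 = 47.717 m
Step 4 — S = 251.1 * 47.717 ≈ 11982 m^2 (5 s.f.)

11982 m^2


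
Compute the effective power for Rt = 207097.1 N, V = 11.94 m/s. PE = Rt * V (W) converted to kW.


Formula: PE = Rt * V / 1000 (kW)
Step 1 — PE (W) = 207097.1 * 11.94 = 2472739.374 W
Step 2 — PE (kW) = 2472739.374 / 1000 ≈ 2472.7 kW (5 s.f.)

2472.7 kW


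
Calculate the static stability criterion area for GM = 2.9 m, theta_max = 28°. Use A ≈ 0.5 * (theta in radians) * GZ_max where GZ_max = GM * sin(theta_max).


Formula: GZ_max = GM * sin(theta); Area = 0.5 * theta_rad * GZ_max
Step 1 — GZ_max = 2.9 * sin(28°) = 2.9 * 0.469472 = 1.361469 m
Step 2 — theta_rad = 28 * pi/180 = 0.488692 rad
Step 3 — Area = 0.5 * 0.488692 * 1.361469 ≈ 0.33267 m·rad (5 s.f.)

0.33267 m·rad


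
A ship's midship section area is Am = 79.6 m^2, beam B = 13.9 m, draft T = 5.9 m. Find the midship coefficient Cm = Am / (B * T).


Formula: Cm = Am / (B * T)
Step 1 — B * T = 13.9 * 5.9 = 82.01 m^2
Step 2 — Cm = 79.6 / 82.01 ≈ 0.97061 (5 s.f.)

0.97061


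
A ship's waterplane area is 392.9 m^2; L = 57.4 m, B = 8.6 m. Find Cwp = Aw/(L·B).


Formula: Cwp = Aw / (L * B)
Step 1 — L * B = 57.4 * 8.6 = 493.64 m^2
Step 2 — Cwp = 392.9 / 493.64 ≈ 0.79592 (5 s.f.)

0.79592


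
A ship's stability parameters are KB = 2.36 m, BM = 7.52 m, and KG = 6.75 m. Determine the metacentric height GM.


Formula: GM = KB + BM - KG
Step 1 — KM = KB + BM = 2.36 + 7.52 = 9.88 m
Step 2 — GM = KM - KG = 9.88 - 6.75 = 3.13 m

3.13 m


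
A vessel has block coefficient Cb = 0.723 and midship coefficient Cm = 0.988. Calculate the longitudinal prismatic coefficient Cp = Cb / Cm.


Formula: Cp = Cb / Cm
Substituting: Cp = 0.723 / 0.988
Result: Cp ≈ 0.73178 (5 s.f.)

0.73178


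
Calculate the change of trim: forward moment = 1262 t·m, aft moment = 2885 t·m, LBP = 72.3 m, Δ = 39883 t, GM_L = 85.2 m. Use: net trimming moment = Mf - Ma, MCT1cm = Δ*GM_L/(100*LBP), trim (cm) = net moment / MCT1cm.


Formula: net trimming moment = Mf - Ma; MCT1cm = Δ*GM_L/(100*LBP); trim = net moment / MCT1cm
Step 1 — net trimming moment = 1262 - 2885 = -1623 t·m
Step 2 — MCT1cm = 39883 * 85.2 / (100 * 72.3) = 469.9905 t·m/cm
Step 3 — trim = -1623 / 469.9905 ≈ -3.4533 cm (5 s.f.)

-3.4533 cm


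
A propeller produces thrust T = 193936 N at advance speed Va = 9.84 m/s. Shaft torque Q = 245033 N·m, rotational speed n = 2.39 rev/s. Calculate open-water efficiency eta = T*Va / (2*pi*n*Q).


Formula: eta = T * Va / (2 * pi * n * Q)
Step 1 — numerator = T * Va = 193936 * 9.84 = 1908330.24
Step 2 — 2 * pi * n = 2 * pi * 2.39 = 15.016813
Step 3 — denominator = 15.016813 * 245033 = 3679614.74
Step 4 — eta = 1908330.24 / 3679614.74 ≈ 0.51862 (5 s.f.)

0.51862


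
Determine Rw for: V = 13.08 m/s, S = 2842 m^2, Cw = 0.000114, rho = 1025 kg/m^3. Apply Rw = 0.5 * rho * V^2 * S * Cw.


Formula: Rw = 0.5 * rho * V^2 * S * Cw
Step 1 — V^2 = 13.08^2 = 171.0864
Step 2 — 0.5 * rho * V^2 = 0.5 * 1025 * 171.0864 = 87681.78
Step 3 — Rw = 87681.78 * 2842 * 0.000114 ≈ 28408 N (5 s.f.)

28408 N
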